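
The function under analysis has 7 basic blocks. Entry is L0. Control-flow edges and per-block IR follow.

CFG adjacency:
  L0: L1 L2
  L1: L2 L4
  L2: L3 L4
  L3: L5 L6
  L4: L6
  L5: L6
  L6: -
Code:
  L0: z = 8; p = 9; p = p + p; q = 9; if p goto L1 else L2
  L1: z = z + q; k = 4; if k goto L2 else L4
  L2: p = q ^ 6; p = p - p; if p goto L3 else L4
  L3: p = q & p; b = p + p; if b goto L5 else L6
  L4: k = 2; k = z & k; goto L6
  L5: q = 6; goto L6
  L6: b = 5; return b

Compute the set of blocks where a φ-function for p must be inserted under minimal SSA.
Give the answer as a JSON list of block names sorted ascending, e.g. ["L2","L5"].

Answer: ["L4", "L6"]

Derivation:
idom tree: L1←L0 L2←L0 L3←L2 L4←L0 L5←L3 L6←L0
Dom at joins:
  L2: preds {L0,L1}: {L0} ∩ {L0,L1} = {L0}; idom=L0
  L4: preds {L1,L2}: {L0,L1} ∩ {L0,L2} = {L0}; idom=L0
  L6: preds {L3,L4,L5}: {L0,L2,L3} ∩ {L0,L4} ∩ {L0,L2,L3,L5} = {L0}; idom=L0

DF derivation:
  L2←L0: walk · to L0
  L2←L1: walk L1 to L0
  L4←L1: walk L1 to L0
  L4←L2: walk L2 to L0
  L6←L3: walk L3→L2 to L0
  L6←L4: walk L4 to L0
  L6←L5: walk L5→L3→L2 to L0
  L0 → ∅
  L1 → {L2,L4}
  L2 → {L4,L6}
  L3 → {L6}
  L4 → {L6}
  L5 → {L6}
  L6 → ∅

φ for p: defs {L0,L2,L3}
  DF⁺ = {L4,L6}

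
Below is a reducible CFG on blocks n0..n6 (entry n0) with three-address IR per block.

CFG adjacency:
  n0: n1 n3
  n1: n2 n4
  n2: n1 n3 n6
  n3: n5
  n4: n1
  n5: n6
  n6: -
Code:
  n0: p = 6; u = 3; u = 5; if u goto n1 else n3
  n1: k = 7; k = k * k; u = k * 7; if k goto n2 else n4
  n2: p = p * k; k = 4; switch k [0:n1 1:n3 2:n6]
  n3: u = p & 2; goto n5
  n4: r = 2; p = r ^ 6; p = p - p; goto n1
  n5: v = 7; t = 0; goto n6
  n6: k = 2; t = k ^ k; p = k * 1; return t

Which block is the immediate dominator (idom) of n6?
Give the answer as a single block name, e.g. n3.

Answer: n0

Working:
idom tree: n1←n0 n2←n1 n3←n0 n4←n1 n5←n3 n6←n0
Join-block Dom:
  n1: preds {n0,n2,n4}: {n0} ∩ {n0,n1,n2} ∩ {n0,n1,n4} = {n0}; idom=n0
  n3: preds {n0,n2}: {n0} ∩ {n0,n1,n2} = {n0}; idom=n0
  n6: preds {n2,n5}: {n0,n1,n2} ∩ {n0,n3,n5} = {n0}; idom=n0

idom(n6) = n0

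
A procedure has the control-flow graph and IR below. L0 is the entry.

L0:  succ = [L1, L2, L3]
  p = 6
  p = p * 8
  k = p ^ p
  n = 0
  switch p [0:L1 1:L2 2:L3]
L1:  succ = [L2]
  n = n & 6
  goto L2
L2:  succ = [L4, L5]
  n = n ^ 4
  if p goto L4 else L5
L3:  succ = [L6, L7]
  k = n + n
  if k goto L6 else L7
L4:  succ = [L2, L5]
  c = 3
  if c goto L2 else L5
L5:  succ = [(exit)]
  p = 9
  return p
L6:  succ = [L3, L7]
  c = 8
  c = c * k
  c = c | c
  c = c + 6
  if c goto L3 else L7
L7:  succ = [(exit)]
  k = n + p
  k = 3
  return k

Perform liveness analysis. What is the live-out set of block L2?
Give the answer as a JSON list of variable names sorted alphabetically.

def/use:
  L0: def={k,n,p} ue=∅
  L1: def={n} ue={n}
  L2: def={n} ue={n,p}
  L3: def={k} ue={n}
  L4: def={c} ue=∅
  L5: def={p} ue=∅
  L6: def={c} ue={k}
  L7: def={k} ue={n,p}

Backward fixpoint:
  L0 li=∅ lo={n,p}
  L1 li={n,p} lo={n,p}
  L2 li={n,p} lo={n,p}
  L3 li={n,p} lo={k,n,p}
  L4 li={n,p} lo={n,p}
  L5 li=∅ lo=∅
  L6 li={k,n,p} lo={n,p}
  L7 li={n,p} lo=∅

live-out(L2) = ["n", "p"]

Answer: ["n", "p"]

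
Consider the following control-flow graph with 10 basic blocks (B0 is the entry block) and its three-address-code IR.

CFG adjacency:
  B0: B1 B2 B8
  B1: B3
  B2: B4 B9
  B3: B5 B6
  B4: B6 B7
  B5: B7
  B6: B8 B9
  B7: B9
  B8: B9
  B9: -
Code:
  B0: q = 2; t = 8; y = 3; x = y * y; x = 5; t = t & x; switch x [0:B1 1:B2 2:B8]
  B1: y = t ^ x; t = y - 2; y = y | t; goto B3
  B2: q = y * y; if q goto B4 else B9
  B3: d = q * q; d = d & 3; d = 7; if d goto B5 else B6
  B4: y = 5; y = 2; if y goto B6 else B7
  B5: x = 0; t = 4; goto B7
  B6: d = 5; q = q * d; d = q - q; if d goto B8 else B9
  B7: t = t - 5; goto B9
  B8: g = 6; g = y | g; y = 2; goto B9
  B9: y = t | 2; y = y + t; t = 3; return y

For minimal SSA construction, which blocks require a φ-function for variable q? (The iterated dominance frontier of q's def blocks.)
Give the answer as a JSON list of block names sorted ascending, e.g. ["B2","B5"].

Answer: ["B6", "B7", "B8", "B9"]

Analysis:
idom tree: B1←B0 B2←B0 B3←B1 B4←B2 B5←B3 B6←B0 B7←B0 B8←B0 B9←B0
Dom at joins:
  B6: preds {B3,B4}: {B0,B1,B3} ∩ {B0,B2,B4} = {B0}; idom=B0
  B7: preds {B4,B5}: {B0,B2,B4} ∩ {B0,B1,B3,B5} = {B0}; idom=B0
  B8: preds {B0,B6}: {B0} ∩ {B0,B6} = {B0}; idom=B0
  B9: preds {B2,B6,B7,B8}: {B0,B2} ∩ {B0,B6} ∩ {B0,B7} ∩ {B0,B8} = {B0}; idom=B0

DF derivation:
  B6←B3: walk B3→B1 to B0
  B6←B4: walk B4→B2 to B0
  B7←B4: walk B4→B2 to B0
  B7←B5: walk B5→B3→B1 to B0
  B8←B0: walk · to B0
  B8←B6: walk B6 to B0
  B9←B2: walk B2 to B0
  B9←B6: walk B6 to B0
  B9←B7: walk B7 to B0
  B9←B8: walk B8 to B0
  B0 → ∅
  B1 → {B6,B7}
  B2 → {B6,B7,B9}
  B3 → {B6,B7}
  B4 → {B6,B7}
  B5 → {B7}
  B6 → {B8,B9}
  B7 → {B9}
  B8 → {B9}
  B9 → ∅

φ for q: defs {B0,B2,B6}
  DF⁺ = {B6,B7,B8,B9}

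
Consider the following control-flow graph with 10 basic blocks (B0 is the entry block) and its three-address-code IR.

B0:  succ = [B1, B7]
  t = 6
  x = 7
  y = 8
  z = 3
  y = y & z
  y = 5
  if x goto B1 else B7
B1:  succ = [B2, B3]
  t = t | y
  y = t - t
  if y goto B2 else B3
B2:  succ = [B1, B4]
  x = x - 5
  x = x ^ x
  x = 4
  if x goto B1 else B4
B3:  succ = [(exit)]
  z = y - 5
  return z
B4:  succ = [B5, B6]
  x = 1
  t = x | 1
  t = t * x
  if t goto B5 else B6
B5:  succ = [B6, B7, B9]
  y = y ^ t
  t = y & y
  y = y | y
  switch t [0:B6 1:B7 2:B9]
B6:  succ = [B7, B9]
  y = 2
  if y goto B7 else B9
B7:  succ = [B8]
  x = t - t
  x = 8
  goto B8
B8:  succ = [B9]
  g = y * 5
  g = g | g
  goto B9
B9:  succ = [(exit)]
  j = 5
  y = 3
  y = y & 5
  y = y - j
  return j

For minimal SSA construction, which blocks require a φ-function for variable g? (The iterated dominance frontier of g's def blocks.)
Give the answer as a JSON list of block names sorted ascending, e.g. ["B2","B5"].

Answer: ["B9"]

Analysis:
idom tree: B1←B0 B2←B1 B3←B1 B4←B2 B5←B4 B6←B4 B7←B0 B8←B7 B9←B0
Dom at joins:
  B1: preds {B0,B2}: {B0} ∩ {B0,B1,B2} = {B0}; idom=B0
  B6: preds {B4,B5}: {B0,B1,B2,B4} ∩ {B0,B1,B2,B4,B5} = {B0,B1,B2,B4}; idom=B4
  B7: preds {B0,B5,B6}: {B0} ∩ {B0,B1,B2,B4,B5} ∩ {B0,B1,B2,B4,B6} = {B0}; idom=B0
  B9: preds {B5,B6,B8}: {B0,B1,B2,B4,B5} ∩ {B0,B1,B2,B4,B6} ∩ {B0,B7,B8} = {B0}; idom=B0

DF derivation:
  B1←B0: walk · to B0
  B1←B2: walk B2→B1 to B0
  B6←B4: walk · to B4
  B6←B5: walk B5 to B4
  B7←B0: walk · to B0
  B7←B5: walk B5→B4→B2→B1 to B0
  B7←B6: walk B6→B4→B2→B1 to B0
  B9←B5: walk B5→B4→B2→B1 to B0
  B9←B6: walk B6→B4→B2→B1 to B0
  B9←B8: walk B8→B7 to B0
  DF(B0)=∅
  DF(B1)={B1,B7,B9}
  DF(B2)={B1,B7,B9}
  DF(B3)=∅
  DF(B4)={B7,B9}
  DF(B5)={B6,B7,B9}
  DF(B6)={B7,B9}
  DF(B7)={B9}
  DF(B8)={B9}
  DF(B9)=∅

φ for g: defs {B8}
  DF⁺ = {B9}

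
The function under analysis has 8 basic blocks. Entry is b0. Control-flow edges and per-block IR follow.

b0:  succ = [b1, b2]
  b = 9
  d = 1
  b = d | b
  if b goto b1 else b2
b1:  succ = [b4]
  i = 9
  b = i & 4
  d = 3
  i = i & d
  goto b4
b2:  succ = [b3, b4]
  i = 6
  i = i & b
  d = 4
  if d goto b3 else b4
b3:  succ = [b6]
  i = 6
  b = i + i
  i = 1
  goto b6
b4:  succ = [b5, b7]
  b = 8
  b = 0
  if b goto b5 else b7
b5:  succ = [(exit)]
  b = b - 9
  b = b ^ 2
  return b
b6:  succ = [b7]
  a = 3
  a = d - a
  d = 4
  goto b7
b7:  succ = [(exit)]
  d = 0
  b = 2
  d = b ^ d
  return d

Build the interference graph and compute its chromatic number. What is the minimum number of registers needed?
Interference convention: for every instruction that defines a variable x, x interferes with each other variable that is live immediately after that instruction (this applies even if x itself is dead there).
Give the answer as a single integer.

Answer: 3

Derivation:
Per-block:
  b0: def={b,d} ue=∅
  b1: def={b,d,i} ue=∅
  b2: def={d,i} ue={b}
  b3: def={b,i} ue=∅
  b4: def={b} ue=∅
  b5: def={b} ue={b}
  b6: def={a,d} ue={d}
  b7: def={b,d} ue=∅

Liveness:
  b0 li=∅ lo={b}
  b1 li=∅ lo=∅
  b2 li={b} lo={d}
  b3 li={d} lo={d}
  b4 li=∅ lo={b}
  b5 li={b} lo=∅
  b6 li={d} lo=∅
  b7 li=∅ lo=∅

Conflict graph:
  a — {d}
  b — {d,i}
  d — {a,b,i}
  i — {b,d}

Registers:
  clique {b,d,i} ⇒ need ≥ 3
  assign a→R1 b→R1 d→R0 i→R2 — no edge inside a register ⇒ χ ≤ 3
  χ = 3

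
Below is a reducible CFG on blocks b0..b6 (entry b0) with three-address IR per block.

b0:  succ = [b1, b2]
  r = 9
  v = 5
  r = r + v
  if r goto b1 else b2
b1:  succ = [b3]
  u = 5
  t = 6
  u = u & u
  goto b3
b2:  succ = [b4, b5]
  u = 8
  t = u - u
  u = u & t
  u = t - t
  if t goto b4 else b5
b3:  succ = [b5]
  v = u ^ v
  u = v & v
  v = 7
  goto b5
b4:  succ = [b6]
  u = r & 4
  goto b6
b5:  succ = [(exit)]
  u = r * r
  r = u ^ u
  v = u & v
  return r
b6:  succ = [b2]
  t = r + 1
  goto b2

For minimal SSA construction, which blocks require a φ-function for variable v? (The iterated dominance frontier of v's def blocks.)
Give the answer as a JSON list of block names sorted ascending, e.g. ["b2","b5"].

Answer: ["b5"]

Derivation:
idom tree: b1←b0 b2←b0 b3←b1 b4←b2 b5←b0 b6←b4
Join-block Dom:
  b2: preds {b0,b6}: {b0} ∩ {b0,b2,b4,b6} = {b0}; idom=b0
  b5: preds {b2,b3}: {b0,b2} ∩ {b0,b1,b3} = {b0}; idom=b0

DF derivation:
  b2←b0: walk · to b0
  b2←b6: walk b6→b4→b2 to b0
  b5←b2: walk b2 to b0
  b5←b3: walk b3→b1 to b0
  b0: DF=∅
  b1: DF={b5}
  b2: DF={b2,b5}
  b3: DF={b5}
  b4: DF={b2}
  b5: DF=∅
  b6: DF={b2}

φ for v: defs {b0,b3,b5}
  DF⁺ = {b5}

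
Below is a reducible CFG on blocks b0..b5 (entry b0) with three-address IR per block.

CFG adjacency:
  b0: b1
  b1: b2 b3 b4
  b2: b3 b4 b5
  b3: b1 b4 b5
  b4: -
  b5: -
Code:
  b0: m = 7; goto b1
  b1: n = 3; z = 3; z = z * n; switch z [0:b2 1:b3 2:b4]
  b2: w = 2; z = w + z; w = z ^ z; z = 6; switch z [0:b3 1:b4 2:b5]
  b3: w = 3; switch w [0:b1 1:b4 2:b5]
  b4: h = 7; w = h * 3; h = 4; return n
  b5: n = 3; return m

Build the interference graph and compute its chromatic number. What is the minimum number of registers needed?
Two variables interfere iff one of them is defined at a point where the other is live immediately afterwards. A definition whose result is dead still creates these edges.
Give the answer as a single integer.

Block summaries:
  b0: {m} / ∅
  b1: {n,z} / ∅
  b2: {w,z} / {z}
  b3: {w} / ∅
  b4: {h,w} / {n}
  b5: {n} / {m}

Backward fixpoint:
  b0 li=∅ lo={m}
  b1 li={m} lo={m,n,z}
  b2 li={m,n,z} lo={m,n}
  b3 li={m,n} lo={m,n}
  b4 li={n} lo=∅
  b5 li={m} lo=∅

Interfere edges:
  h — {n}
  m — {n,w,z}
  n — {h,m,w,z}
  w — {m,n,z}
  z — {m,n,w}

Chromatic number:
  clique {m,n,w,z} ⇒ need ≥ 4
  4-colouring: r0={n}  r1={h,m}  r2={w}  r3={z}
  χ = 4

Answer: 4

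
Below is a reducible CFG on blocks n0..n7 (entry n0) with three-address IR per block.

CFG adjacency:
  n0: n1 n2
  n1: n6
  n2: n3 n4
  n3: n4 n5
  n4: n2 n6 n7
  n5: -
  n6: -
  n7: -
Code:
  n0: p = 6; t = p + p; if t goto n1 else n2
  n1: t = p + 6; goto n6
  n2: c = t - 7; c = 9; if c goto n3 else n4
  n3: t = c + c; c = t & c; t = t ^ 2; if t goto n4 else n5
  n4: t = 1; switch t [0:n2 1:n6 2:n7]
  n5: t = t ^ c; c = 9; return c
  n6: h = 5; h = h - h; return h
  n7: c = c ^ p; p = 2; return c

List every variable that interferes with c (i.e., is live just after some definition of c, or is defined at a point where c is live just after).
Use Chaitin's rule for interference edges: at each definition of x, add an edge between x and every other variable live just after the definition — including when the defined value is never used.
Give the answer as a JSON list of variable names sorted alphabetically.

Per-block:
  n0 def {p,t} use ∅
  n1 def {t} use {p}
  n2 def {c} use {t}
  n3 def {c,t} use {c}
  n4 def {t} use ∅
  n5 def {c,t} use {c,t}
  n6 def {h} use ∅
  n7 def {c,p} use {c,p}

Liveness:
  n0: in=∅ out={p,t}
  n1: in={p} out=∅
  n2: in={p,t} out={c,p}
  n3: in={c,p} out={c,p,t}
  n4: in={c,p} out={c,p,t}
  n5: in={c,t} out=∅
  n6: in=∅ out=∅
  n7: in={c,p} out=∅

Conflict graph:
  c↔{p,t}
  h↔∅
  p↔{c,t}
  t↔{c,p}

N(c) = ["p", "t"]

Answer: ["p", "t"]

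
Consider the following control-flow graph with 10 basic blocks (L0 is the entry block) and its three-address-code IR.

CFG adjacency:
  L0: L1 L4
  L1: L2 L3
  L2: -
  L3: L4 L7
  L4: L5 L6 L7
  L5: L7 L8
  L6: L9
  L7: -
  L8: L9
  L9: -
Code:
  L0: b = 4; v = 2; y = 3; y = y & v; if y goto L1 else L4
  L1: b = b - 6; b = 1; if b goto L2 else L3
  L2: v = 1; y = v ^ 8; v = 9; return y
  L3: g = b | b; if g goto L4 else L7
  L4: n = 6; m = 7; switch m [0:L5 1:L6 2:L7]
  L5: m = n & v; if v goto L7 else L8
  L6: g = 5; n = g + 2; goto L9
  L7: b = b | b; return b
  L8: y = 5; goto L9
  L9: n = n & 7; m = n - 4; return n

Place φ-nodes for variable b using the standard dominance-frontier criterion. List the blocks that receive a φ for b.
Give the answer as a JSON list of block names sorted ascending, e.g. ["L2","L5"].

idom tree: L1←L0 L2←L1 L3←L1 L4←L0 L5←L4 L6←L4 L7←L0 L8←L5 L9←L4
Join-block Dom:
  L4: preds {L0,L3}: {L0} ∩ {L0,L1,L3} = {L0}; idom=L0
  L7: preds {L3,L4,L5}: {L0,L1,L3} ∩ {L0,L4} ∩ {L0,L4,L5} = {L0}; idom=L0
  L9: preds {L6,L8}: {L0,L4,L6} ∩ {L0,L4,L5,L8} = {L0,L4}; idom=L4

Frontier:
  join L4 pred L0: · stop@L0
  join L4 pred L3: L3→L1 stop@L0
  join L7 pred L3: L3→L1 stop@L0
  join L7 pred L4: L4 stop@L0
  join L7 pred L5: L5→L4 stop@L0
  join L9 pred L6: L6 stop@L4
  join L9 pred L8: L8→L5 stop@L4
  DF(L0)=∅
  DF(L1)={L4,L7}
  DF(L2)=∅
  DF(L3)={L4,L7}
  DF(L4)={L7}
  DF(L5)={L7,L9}
  DF(L6)={L9}
  DF(L7)=∅
  DF(L8)={L9}
  DF(L9)=∅

φ for b: defs {L0,L1,L7}
  DF⁺ = {L4,L7}

Answer: ["L4", "L7"]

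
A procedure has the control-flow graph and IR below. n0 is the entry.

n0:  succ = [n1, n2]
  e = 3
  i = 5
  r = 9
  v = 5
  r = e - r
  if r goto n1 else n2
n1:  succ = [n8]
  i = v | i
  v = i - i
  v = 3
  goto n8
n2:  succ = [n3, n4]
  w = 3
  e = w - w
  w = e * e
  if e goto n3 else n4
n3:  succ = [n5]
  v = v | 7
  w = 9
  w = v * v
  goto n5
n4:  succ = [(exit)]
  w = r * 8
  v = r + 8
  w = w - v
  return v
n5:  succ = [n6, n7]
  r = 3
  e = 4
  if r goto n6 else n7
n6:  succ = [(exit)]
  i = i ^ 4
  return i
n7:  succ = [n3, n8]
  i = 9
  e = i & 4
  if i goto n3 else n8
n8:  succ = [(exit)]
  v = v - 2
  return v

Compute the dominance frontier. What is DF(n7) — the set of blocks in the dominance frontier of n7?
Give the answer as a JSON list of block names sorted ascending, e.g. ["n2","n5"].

Answer: ["n3", "n8"]

Working:
idom tree: n1←n0 n2←n0 n3←n2 n4←n2 n5←n3 n6←n5 n7←n5 n8←n0
Join-block Dom:
  n3: preds {n2,n7}: {n0,n2} ∩ {n0,n2,n3,n5,n7} = {n0,n2}; idom=n2
  n8: preds {n1,n7}: {n0,n1} ∩ {n0,n2,n3,n5,n7} = {n0}; idom=n0

DF derivation:
  n3←n2: walk · to n2
  n3←n7: walk n7→n5→n3 to n2
  n8←n1: walk n1 to n0
  n8←n7: walk n7→n5→n3→n2 to n0
  DF(n0)=∅
  DF(n1)={n8}
  DF(n2)={n8}
  DF(n3)={n3,n8}
  DF(n4)=∅
  DF(n5)={n3,n8}
  DF(n6)=∅
  DF(n7)={n3,n8}
  DF(n8)=∅

DF(n7) = ["n3", "n8"]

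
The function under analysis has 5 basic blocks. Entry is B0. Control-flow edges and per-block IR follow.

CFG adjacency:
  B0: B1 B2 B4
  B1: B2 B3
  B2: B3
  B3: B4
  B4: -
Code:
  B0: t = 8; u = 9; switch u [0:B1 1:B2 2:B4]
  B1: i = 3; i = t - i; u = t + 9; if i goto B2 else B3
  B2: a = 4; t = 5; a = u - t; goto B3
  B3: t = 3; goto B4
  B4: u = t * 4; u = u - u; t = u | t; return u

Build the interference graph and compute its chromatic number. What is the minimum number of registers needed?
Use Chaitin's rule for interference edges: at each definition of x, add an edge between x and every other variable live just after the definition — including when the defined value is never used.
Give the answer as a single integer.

Answer: 3

Analysis:
Per-block:
  B0 def {t,u} use ∅
  B1 def {i,u} use {t}
  B2 def {a,t} use {u}
  B3 def {t} use ∅
  B4 def {t,u} use {t}

Backward fixpoint:
  B0 li=∅ lo={t,u}
  B1 li={t} lo={u}
  B2 li={u} lo=∅
  B3 li=∅ lo={t}
  B4 li={t} lo=∅

Interfere edges:
  a: {u}
  i: {t,u}
  t: {i,u}
  u: {a,i,t}

Colouring:
  {i,t,u} pairwise interfere (3-clique) ⇒ χ ≥ 3
  assign a→c1 i→c1 t→c2 u→c0 — no edge inside a register ⇒ χ ≤ 3
  χ = 3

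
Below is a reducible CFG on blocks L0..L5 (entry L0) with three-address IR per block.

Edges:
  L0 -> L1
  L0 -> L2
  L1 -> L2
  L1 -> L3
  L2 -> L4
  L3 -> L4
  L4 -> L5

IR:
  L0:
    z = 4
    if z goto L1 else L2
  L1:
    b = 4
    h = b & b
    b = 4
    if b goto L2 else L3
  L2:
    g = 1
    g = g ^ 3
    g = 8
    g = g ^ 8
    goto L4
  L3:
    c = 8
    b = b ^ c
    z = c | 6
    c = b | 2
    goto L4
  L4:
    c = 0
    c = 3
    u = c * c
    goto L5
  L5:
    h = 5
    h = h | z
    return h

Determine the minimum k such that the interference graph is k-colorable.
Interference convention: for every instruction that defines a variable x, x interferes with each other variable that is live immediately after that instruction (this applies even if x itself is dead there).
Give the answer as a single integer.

Per-block:
  L0: {z} / ∅
  L1: {b,h} / ∅
  L2: {g} / ∅
  L3: {b,c,z} / {b}
  L4: {c,u} / ∅
  L5: {h} / {z}

Live sets:
  live L0: ∅→{z}
  live L1: {z}→{b,z}
  live L2: {z}→{z}
  live L3: {b}→{z}
  live L4: {z}→{z}
  live L5: {z}→∅

Interference:
  b↔{c,z}
  c↔{b,z}
  g↔{z}
  h↔{z}
  u↔{z}
  z↔{b,c,g,h,u}

Chromatic number:
  clique {b,c,z} ⇒ need ≥ 3
  3-colouring: R0={z}  R1={b,g,h,u}  R2={c}
  χ = 3

Answer: 3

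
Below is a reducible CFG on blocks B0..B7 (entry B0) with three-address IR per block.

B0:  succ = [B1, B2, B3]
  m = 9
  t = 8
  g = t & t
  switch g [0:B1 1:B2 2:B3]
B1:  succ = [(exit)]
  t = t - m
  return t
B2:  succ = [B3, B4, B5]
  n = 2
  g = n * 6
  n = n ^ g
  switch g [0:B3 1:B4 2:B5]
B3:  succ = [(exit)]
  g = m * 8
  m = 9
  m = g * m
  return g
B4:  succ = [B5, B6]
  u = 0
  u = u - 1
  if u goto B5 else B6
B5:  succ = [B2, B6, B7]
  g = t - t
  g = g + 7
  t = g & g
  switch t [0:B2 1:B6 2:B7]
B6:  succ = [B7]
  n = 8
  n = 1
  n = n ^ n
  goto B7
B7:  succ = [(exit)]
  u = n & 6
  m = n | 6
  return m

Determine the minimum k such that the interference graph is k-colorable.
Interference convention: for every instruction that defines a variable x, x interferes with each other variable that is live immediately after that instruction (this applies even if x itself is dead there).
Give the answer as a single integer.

Answer: 4

Analysis:
Per-block:
  B0: def={g,m,t} ue=∅
  B1: def={t} ue={m,t}
  B2: def={g,n} ue=∅
  B3: def={g,m} ue={m}
  B4: def={u} ue=∅
  B5: def={g,t} ue={t}
  B6: def={n} ue=∅
  B7: def={m,u} ue={n}

Backward fixpoint:
  B0: in=∅ out={m,t}
  B1: in={m,t} out=∅
  B2: in={m,t} out={m,n,t}
  B3: in={m} out=∅
  B4: in={m,n,t} out={m,n,t}
  B5: in={m,n,t} out={m,n,t}
  B6: in=∅ out={n}
  B7: in={n} out=∅

Interference:
  g↔{m,n,t}
  m↔{g,n,t,u}
  n↔{g,m,t,u}
  t↔{g,m,n,u}
  u↔{m,n,t}

Chromatic number:
  clique {g,m,n,t} ⇒ need ≥ 4
  4-colouring: r0={m}  r1={n}  r2={t}  r3={g,u}
  χ = 4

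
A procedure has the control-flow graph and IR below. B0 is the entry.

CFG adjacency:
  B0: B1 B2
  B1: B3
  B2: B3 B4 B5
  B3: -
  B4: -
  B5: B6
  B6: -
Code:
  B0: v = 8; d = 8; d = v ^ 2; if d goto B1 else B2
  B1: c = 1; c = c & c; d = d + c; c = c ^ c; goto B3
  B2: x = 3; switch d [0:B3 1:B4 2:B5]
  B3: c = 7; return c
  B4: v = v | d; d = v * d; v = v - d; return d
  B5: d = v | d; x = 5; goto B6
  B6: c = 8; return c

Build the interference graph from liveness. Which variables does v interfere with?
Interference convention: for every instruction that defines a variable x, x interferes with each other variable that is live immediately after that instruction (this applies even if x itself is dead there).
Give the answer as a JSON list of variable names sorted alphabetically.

Block summaries:
  B0: {d,v} / ∅
  B1: {c,d} / {d}
  B2: {x} / {d}
  B3: {c} / ∅
  B4: {d,v} / {d,v}
  B5: {d,x} / {d,v}
  B6: {c} / ∅

Liveness:
  B0: in=∅ out={d,v}
  B1: in={d} out=∅
  B2: in={d,v} out={d,v}
  B3: in=∅ out=∅
  B4: in={d,v} out=∅
  B5: in={d,v} out=∅
  B6: in=∅ out=∅

Interfere edges:
  c↔{d}
  d↔{c,v,x}
  v↔{d,x}
  x↔{d,v}

N(v) = ["d", "x"]

Answer: ["d", "x"]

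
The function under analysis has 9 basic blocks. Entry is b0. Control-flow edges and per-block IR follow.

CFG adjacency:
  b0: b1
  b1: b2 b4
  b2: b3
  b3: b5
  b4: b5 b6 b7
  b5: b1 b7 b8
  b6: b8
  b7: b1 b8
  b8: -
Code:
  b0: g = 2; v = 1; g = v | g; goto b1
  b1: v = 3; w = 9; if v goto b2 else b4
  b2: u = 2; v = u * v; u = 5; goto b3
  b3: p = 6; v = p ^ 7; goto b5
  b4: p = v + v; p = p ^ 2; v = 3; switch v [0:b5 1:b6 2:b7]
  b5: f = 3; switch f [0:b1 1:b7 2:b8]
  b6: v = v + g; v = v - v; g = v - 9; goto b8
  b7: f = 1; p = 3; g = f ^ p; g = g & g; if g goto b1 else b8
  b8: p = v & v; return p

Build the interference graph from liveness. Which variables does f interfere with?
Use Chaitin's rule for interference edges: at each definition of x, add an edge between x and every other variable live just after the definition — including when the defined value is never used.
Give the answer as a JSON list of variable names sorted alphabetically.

Block summaries:
  b0 def {g,v} use ∅
  b1 def {v,w} use ∅
  b2 def {u,v} use {v}
  b3 def {p,v} use ∅
  b4 def {p,v} use {v}
  b5 def {f} use ∅
  b6 def {g,v} use {g,v}
  b7 def {f,g,p} use ∅
  b8 def {p} use {v}

Liveness:
  live b0: ∅→{g}
  live b1: {g}→{g,v}
  live b2: {g,v}→{g}
  live b3: {g}→{g,v}
  live b4: {g,v}→{g,v}
  live b5: {g,v}→{g,v}
  live b6: {g,v}→{v}
  live b7: {v}→{g,v}
  live b8: {v}→∅

Interference:
  f — {g,p,v}
  g — {f,p,u,v,w}
  p — {f,g,v}
  u — {g,v}
  v — {f,g,p,u,w}
  w — {g,v}

N(f) = ["g", "p", "v"]

Answer: ["g", "p", "v"]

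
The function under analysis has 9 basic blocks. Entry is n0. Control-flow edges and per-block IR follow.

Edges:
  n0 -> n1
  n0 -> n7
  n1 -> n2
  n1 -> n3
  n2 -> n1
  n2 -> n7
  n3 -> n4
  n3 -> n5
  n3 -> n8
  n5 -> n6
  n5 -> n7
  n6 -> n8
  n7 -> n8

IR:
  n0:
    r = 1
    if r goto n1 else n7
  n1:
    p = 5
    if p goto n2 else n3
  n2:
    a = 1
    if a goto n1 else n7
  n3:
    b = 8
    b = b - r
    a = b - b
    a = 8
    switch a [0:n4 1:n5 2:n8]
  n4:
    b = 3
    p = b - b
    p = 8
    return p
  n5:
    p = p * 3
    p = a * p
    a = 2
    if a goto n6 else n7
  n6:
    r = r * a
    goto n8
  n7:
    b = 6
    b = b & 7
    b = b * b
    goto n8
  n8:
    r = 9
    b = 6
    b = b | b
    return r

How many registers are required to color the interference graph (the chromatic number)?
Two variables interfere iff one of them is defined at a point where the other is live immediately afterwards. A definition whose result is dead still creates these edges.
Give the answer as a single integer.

Answer: 3

Derivation:
Per-block:
  n0: {r} / ∅
  n1: {p} / ∅
  n2: {a} / ∅
  n3: {a,b} / {r}
  n4: {b,p} / ∅
  n5: {a,p} / {a,p}
  n6: {r} / {a,r}
  n7: {b} / ∅
  n8: {b,r} / ∅

Liveness:
  n0 li=∅ lo={r}
  n1 li={r} lo={p,r}
  n2 li={r} lo={r}
  n3 li={p,r} lo={a,p,r}
  n4 li=∅ lo=∅
  n5 li={a,p,r} lo={a,r}
  n6 li={a,r} lo=∅
  n7 li=∅ lo=∅
  n8 li=∅ lo=∅

Conflict graph:
  a: {p,r}
  b: {p,r}
  p: {a,b,r}
  r: {a,b,p}

Registers:
  lower bound: {a,p,r} mutually conflict ⇒ χ ≥ 3
  3-colouring: R0={p}  R1={r}  R2={a,b}
  χ = 3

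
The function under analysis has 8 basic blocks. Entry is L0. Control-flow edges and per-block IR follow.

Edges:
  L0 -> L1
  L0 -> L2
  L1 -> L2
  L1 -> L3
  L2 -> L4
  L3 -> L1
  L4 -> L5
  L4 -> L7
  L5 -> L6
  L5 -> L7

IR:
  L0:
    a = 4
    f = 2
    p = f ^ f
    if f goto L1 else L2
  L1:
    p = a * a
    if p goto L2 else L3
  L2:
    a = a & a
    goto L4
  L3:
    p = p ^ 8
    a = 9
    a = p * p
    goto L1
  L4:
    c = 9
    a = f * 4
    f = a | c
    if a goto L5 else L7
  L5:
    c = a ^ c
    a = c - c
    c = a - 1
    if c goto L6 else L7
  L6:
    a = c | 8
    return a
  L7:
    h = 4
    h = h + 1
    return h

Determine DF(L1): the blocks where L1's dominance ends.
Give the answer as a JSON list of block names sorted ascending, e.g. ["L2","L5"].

Answer: ["L1", "L2"]

Derivation:
idom tree: L1←L0 L2←L0 L3←L1 L4←L2 L5←L4 L6←L5 L7←L4
Dom at joins:
  L1: preds {L0,L3}: {L0} ∩ {L0,L1,L3} = {L0}; idom=L0
  L2: preds {L0,L1}: {L0} ∩ {L0,L1} = {L0}; idom=L0
  L7: preds {L4,L5}: {L0,L2,L4} ∩ {L0,L2,L4,L5} = {L0,L2,L4}; idom=L4

Frontier:
  L1←L0: walk · to L0
  L1←L3: walk L3→L1 to L0
  L2←L0: walk · to L0
  L2←L1: walk L1 to L0
  L7←L4: walk · to L4
  L7←L5: walk L5 to L4
  DF(L0)=∅
  DF(L1)={L1,L2}
  DF(L2)=∅
  DF(L3)={L1}
  DF(L4)=∅
  DF(L5)={L7}
  DF(L6)=∅
  DF(L7)=∅

DF(L1) = ["L1", "L2"]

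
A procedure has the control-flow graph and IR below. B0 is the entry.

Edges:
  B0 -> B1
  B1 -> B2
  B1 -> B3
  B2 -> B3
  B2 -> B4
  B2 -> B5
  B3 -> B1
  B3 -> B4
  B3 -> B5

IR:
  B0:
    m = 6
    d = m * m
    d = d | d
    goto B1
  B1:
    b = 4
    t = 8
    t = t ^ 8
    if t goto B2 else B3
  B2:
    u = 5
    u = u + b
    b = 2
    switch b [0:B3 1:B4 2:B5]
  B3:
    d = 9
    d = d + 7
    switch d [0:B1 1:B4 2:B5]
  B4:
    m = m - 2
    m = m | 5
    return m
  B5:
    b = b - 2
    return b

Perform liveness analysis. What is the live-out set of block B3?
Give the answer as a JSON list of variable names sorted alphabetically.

Per-block:
  B0 def {d,m} use ∅
  B1 def {b,t} use ∅
  B2 def {b,u} use {b}
  B3 def {d} use ∅
  B4 def {m} use {m}
  B5 def {b} use {b}

Backward fixpoint:
  B0 li=∅ lo={m}
  B1 li={m} lo={b,m}
  B2 li={b,m} lo={b,m}
  B3 li={b,m} lo={b,m}
  B4 li={m} lo=∅
  B5 li={b} lo=∅

live-out(B3) = ["b", "m"]

Answer: ["b", "m"]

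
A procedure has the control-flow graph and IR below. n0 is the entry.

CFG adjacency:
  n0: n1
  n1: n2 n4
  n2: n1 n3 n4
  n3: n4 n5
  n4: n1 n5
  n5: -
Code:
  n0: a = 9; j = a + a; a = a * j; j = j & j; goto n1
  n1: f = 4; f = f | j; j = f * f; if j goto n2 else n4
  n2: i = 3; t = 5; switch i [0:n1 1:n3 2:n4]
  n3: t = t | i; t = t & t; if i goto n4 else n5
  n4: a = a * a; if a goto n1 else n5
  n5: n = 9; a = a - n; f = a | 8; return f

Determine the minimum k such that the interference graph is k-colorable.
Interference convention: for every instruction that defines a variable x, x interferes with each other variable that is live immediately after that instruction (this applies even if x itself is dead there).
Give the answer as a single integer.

Block summaries:
  n0 def {a,j} use ∅
  n1 def {f,j} use {j}
  n2 def {i,t} use ∅
  n3 def {t} use {i,t}
  n4 def {a} use {a}
  n5 def {a,f,n} use {a}

Backward fixpoint:
  n0 li=∅ lo={a,j}
  n1 li={a,j} lo={a,j}
  n2 li={a,j} lo={a,i,j,t}
  n3 li={a,i,j,t} lo={a,j}
  n4 li={a,j} lo={a,j}
  n5 li={a} lo=∅

Interfere edges:
  a↔{f,i,j,n,t}
  f↔{a,j}
  i↔{a,j,t}
  j↔{a,f,i,t}
  n↔{a}
  t↔{a,i,j}

Chromatic number:
  {a,i,j,t} pairwise interfere (4-clique) ⇒ χ ≥ 4
  4-colouring: r0={a}  r1={j,n}  r2={f,i}  r3={t}
  χ = 4

Answer: 4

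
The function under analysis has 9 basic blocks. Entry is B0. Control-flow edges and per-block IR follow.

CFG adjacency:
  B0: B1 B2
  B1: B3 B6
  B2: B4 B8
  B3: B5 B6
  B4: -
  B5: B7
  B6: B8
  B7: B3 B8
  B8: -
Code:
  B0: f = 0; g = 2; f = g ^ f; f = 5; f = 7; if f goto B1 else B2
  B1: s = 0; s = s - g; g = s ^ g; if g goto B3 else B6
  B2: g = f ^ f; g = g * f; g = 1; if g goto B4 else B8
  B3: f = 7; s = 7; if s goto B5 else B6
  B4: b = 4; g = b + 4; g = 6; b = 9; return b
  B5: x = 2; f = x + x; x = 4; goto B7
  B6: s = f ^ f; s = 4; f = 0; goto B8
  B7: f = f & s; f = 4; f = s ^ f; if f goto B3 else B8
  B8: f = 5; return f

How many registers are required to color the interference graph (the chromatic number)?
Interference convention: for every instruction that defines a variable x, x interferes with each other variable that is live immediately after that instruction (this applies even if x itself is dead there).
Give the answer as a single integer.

Per-block:
  B0: def={f,g} ue=∅
  B1: def={g,s} ue={g}
  B2: def={g} ue={f}
  B3: def={f,s} ue=∅
  B4: def={b,g} ue=∅
  B5: def={f,x} ue=∅
  B6: def={f,s} ue={f}
  B7: def={f} ue={f,s}
  B8: def={f} ue=∅

Backward fixpoint:
  B0 li=∅ lo={f,g}
  B1 li={f,g} lo={f}
  B2 li={f} lo=∅
  B3 li=∅ lo={f,s}
  B4 li=∅ lo=∅
  B5 li={s} lo={f,s}
  B6 li={f} lo=∅
  B7 li={f,s} lo=∅
  B8 li=∅ lo=∅

Conflict graph:
  b↔∅
  f↔{g,s,x}
  g↔{f,s}
  s↔{f,g,x}
  x↔{f,s}

Registers:
  {f,g,s} pairwise interfere (3-clique) ⇒ χ ≥ 3
  3-colouring: r0={b,f}  r1={s}  r2={g,x}
  χ = 3

Answer: 3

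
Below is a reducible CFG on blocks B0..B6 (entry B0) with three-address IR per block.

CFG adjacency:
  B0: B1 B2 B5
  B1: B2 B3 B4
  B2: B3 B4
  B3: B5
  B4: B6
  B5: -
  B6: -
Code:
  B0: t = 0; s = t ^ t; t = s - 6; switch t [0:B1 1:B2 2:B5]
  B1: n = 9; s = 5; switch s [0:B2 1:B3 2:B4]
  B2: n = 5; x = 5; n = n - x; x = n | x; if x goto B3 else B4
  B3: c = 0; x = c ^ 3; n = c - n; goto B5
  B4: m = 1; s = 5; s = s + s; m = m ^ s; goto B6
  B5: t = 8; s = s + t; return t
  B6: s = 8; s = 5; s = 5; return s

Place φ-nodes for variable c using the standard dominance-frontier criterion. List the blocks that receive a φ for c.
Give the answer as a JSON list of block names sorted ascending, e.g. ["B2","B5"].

Answer: ["B5"]

Working:
idom tree: B1←B0 B2←B0 B3←B0 B4←B0 B5←B0 B6←B4
Dom∩ at merges:
  B2: preds {B0,B1}: {B0} ∩ {B0,B1} = {B0}; idom=B0
  B3: preds {B1,B2}: {B0,B1} ∩ {B0,B2} = {B0}; idom=B0
  B4: preds {B1,B2}: {B0,B1} ∩ {B0,B2} = {B0}; idom=B0
  B5: preds {B0,B3}: {B0} ∩ {B0,B3} = {B0}; idom=B0

DF derivation:
  join B2 pred B0: · stop@B0
  join B2 pred B1: B1 stop@B0
  join B3 pred B1: B1 stop@B0
  join B3 pred B2: B2 stop@B0
  join B4 pred B1: B1 stop@B0
  join B4 pred B2: B2 stop@B0
  join B5 pred B0: · stop@B0
  join B5 pred B3: B3 stop@B0
  DF(B0)=∅
  DF(B1)={B2,B3,B4}
  DF(B2)={B3,B4}
  DF(B3)={B5}
  DF(B4)=∅
  DF(B5)=∅
  DF(B6)=∅

φ for c: defs {B3}
  DF⁺ = {B5}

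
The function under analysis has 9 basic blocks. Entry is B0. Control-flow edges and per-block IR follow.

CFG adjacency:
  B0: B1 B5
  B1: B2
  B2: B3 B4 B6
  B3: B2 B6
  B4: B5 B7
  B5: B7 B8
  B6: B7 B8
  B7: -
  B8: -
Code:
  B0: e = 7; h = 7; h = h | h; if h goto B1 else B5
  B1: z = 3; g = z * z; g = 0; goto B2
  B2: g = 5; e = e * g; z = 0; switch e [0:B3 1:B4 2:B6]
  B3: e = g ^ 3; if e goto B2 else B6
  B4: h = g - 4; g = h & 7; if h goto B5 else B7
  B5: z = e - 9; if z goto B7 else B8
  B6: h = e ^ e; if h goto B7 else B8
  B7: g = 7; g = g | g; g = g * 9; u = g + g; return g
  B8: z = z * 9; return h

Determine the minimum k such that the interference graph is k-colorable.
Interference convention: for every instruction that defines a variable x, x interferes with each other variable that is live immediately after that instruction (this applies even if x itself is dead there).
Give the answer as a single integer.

Answer: 4

Working:
Per-block:
  B0: {e,h} / ∅
  B1: {g,z} / ∅
  B2: {e,g,z} / {e}
  B3: {e} / {g}
  B4: {g,h} / {g}
  B5: {z} / {e}
  B6: {h} / {e}
  B7: {g,u} / ∅
  B8: {z} / {h,z}

Liveness:
  B0: in=∅ out={e,h}
  B1: in={e} out={e}
  B2: in={e} out={e,g,z}
  B3: in={g,z} out={e,z}
  B4: in={e,g} out={e,h}
  B5: in={e,h} out={h,z}
  B6: in={e,z} out={h,z}
  B7: in=∅ out=∅
  B8: in={h,z} out=∅

Interference:
  e: {g,h,z}
  g: {e,h,u,z}
  h: {e,g,z}
  u: {g}
  z: {e,g,h}

Chromatic number:
  {e,g,h,z} pairwise interfere (4-clique) ⇒ χ ≥ 4
  assign e→r1 g→r0 h→r2 u→r1 z→r3 — no edge inside a register ⇒ χ ≤ 4
  χ = 4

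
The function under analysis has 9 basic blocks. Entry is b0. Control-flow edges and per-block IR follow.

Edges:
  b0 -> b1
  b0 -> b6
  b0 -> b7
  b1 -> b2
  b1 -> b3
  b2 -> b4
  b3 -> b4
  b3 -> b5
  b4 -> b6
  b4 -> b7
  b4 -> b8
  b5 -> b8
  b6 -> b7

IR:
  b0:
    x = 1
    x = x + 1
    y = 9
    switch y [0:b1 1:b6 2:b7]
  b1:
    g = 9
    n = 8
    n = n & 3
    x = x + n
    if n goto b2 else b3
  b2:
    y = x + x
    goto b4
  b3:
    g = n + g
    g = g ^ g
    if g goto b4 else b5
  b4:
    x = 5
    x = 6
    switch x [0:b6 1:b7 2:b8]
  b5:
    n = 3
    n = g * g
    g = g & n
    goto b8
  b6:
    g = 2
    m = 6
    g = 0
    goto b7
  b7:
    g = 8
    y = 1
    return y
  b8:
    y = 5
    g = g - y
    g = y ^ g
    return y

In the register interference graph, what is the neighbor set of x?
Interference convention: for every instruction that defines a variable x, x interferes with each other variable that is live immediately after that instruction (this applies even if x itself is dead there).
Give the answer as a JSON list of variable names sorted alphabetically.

def/use:
  b0: def={x,y} ue=∅
  b1: def={g,n,x} ue={x}
  b2: def={y} ue={x}
  b3: def={g} ue={g,n}
  b4: def={x} ue=∅
  b5: def={g,n} ue={g}
  b6: def={g,m} ue=∅
  b7: def={g,y} ue=∅
  b8: def={g,y} ue={g}

Backward fixpoint:
  b0 li=∅ lo={x}
  b1 li={x} lo={g,n,x}
  b2 li={g,x} lo={g}
  b3 li={g,n} lo={g}
  b4 li={g} lo={g}
  b5 li={g} lo={g}
  b6 li=∅ lo=∅
  b7 li=∅ lo=∅
  b8 li={g} lo=∅

Interference:
  g — {n,x,y}
  m — ∅
  n — {g,x}
  x — {g,n,y}
  y — {g,x}

N(x) = ["g", "n", "y"]

Answer: ["g", "n", "y"]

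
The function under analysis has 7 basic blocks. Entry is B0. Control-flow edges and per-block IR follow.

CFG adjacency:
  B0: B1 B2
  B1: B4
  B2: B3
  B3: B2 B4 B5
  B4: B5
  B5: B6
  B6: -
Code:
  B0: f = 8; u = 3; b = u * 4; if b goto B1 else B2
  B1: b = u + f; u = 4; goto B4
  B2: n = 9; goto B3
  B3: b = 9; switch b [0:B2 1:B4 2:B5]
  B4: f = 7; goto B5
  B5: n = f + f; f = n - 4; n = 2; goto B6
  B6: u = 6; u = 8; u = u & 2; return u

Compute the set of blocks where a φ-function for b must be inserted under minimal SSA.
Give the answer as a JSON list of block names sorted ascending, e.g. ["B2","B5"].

idom tree: B1←B0 B2←B0 B3←B2 B4←B0 B5←B0 B6←B5
Dom at joins:
  B2: preds {B0,B3}: {B0} ∩ {B0,B2,B3} = {B0}; idom=B0
  B4: preds {B1,B3}: {B0,B1} ∩ {B0,B2,B3} = {B0}; idom=B0
  B5: preds {B3,B4}: {B0,B2,B3} ∩ {B0,B4} = {B0}; idom=B0

DF derivation:
  B2←B0: walk · to B0
  B2←B3: walk B3→B2 to B0
  B4←B1: walk B1 to B0
  B4←B3: walk B3→B2 to B0
  B5←B3: walk B3→B2 to B0
  B5←B4: walk B4 to B0
  B0: DF=∅
  B1: DF={B4}
  B2: DF={B2,B4,B5}
  B3: DF={B2,B4,B5}
  B4: DF={B5}
  B5: DF=∅
  B6: DF=∅

φ for b: defs {B0,B1,B3}
  DF⁺ = {B2,B4,B5}

Answer: ["B2", "B4", "B5"]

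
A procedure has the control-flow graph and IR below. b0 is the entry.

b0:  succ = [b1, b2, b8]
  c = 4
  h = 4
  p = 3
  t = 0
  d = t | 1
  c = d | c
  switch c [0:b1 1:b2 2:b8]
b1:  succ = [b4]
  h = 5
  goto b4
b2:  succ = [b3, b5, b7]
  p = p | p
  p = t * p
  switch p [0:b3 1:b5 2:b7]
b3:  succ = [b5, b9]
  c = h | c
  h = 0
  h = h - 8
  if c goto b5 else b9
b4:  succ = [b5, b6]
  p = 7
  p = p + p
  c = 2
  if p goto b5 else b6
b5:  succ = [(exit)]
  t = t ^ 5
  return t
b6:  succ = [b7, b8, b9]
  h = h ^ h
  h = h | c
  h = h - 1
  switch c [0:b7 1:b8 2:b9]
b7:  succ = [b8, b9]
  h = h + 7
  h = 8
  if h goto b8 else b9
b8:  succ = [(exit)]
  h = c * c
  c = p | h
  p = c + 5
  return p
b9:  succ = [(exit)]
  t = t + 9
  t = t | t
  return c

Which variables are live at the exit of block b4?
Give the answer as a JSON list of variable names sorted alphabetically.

Block summaries:
  b0: def={c,d,h,p,t} ue=∅
  b1: def={h} ue=∅
  b2: def={p} ue={p,t}
  b3: def={c,h} ue={c,h}
  b4: def={c,p} ue=∅
  b5: def={t} ue={t}
  b6: def={h} ue={c,h}
  b7: def={h} ue={h}
  b8: def={c,h,p} ue={c,p}
  b9: def={t} ue={c,t}

Live sets:
  b0: in=∅ out={c,h,p,t}
  b1: in={t} out={h,t}
  b2: in={c,h,p,t} out={c,h,p,t}
  b3: in={c,h,t} out={c,t}
  b4: in={h,t} out={c,h,p,t}
  b5: in={t} out=∅
  b6: in={c,h,p,t} out={c,h,p,t}
  b7: in={c,h,p,t} out={c,p,t}
  b8: in={c,p} out=∅
  b9: in={c,t} out=∅

live-out(b4) = ["c", "h", "p", "t"]

Answer: ["c", "h", "p", "t"]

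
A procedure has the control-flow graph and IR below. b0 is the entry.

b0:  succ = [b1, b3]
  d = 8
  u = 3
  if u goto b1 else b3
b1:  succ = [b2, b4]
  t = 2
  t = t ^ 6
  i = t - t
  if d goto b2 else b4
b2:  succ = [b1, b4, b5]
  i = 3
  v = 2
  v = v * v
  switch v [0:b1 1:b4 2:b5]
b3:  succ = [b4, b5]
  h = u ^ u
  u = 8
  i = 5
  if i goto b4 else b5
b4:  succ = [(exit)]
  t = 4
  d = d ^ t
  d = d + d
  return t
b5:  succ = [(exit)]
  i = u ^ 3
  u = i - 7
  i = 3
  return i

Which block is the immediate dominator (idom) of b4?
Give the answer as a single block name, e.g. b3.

Answer: b0

Working:
idom tree: b1←b0 b2←b1 b3←b0 b4←b0 b5←b0
Join-block Dom:
  b1: preds {b0,b2}: {b0} ∩ {b0,b1,b2} = {b0}; idom=b0
  b4: preds {b1,b2,b3}: {b0,b1} ∩ {b0,b1,b2} ∩ {b0,b3} = {b0}; idom=b0
  b5: preds {b2,b3}: {b0,b1,b2} ∩ {b0,b3} = {b0}; idom=b0

idom(b4) = b0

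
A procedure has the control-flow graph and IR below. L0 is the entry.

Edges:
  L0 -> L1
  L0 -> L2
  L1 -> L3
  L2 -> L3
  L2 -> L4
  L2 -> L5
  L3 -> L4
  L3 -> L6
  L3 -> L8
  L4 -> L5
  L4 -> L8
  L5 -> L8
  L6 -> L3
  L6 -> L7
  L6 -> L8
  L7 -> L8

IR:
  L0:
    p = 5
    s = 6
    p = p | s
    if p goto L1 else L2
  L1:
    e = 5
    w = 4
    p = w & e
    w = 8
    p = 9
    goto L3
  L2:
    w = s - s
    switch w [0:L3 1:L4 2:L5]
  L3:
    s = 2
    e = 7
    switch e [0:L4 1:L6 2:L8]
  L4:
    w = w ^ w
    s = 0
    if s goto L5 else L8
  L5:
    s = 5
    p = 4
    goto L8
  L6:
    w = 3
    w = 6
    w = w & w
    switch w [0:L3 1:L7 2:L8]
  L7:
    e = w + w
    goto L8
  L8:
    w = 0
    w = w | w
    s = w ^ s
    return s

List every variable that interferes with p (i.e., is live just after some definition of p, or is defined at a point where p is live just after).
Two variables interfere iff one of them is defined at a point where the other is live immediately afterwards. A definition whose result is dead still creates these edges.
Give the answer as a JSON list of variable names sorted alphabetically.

Answer: ["s", "w"]

Derivation:
Per-block:
  L0 def {p,s} use ∅
  L1 def {e,p,w} use ∅
  L2 def {w} use {s}
  L3 def {e,s} use ∅
  L4 def {s,w} use {w}
  L5 def {p,s} use ∅
  L6 def {w} use ∅
  L7 def {e} use {w}
  L8 def {s,w} use {s}

Live sets:
  live L0: ∅→{s}
  live L1: ∅→{w}
  live L2: {s}→{w}
  live L3: {w}→{s,w}
  live L4: {w}→{s}
  live L5: ∅→{s}
  live L6: {s}→{s,w}
  live L7: {s,w}→{s}
  live L8: {s}→∅

Interfere edges:
  e — {s,w}
  p — {s,w}
  s — {e,p,w}
  w — {e,p,s}

N(p) = ["s", "w"]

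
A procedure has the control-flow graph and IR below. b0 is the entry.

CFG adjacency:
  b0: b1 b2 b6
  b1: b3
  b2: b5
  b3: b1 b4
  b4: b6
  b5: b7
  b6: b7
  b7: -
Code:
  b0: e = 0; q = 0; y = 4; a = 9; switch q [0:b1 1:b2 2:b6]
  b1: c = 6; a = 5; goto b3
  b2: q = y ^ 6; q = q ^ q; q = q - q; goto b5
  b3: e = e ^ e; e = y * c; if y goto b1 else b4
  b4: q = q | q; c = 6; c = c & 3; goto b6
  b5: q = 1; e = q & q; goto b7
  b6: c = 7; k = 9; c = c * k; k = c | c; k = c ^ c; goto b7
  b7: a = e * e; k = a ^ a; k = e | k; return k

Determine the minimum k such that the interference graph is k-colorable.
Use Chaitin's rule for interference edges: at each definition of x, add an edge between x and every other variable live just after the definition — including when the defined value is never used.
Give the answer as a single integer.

Block summaries:
  b0: def={a,e,q,y} ue=∅
  b1: def={a,c} ue=∅
  b2: def={q} ue={y}
  b3: def={e} ue={c,e,y}
  b4: def={c,q} ue={q}
  b5: def={e,q} ue=∅
  b6: def={c,k} ue=∅
  b7: def={a,k} ue={e}

Live sets:
  b0 li=∅ lo={e,q,y}
  b1 li={e,q,y} lo={c,e,q,y}
  b2 li={y} lo=∅
  b3 li={c,e,q,y} lo={e,q,y}
  b4 li={e,q} lo={e}
  b5 li=∅ lo={e}
  b6 li={e} lo={e}
  b7 li={e} lo=∅

Conflict graph:
  a↔{c,e,q,y}
  c↔{a,e,k,q,y}
  e↔{a,c,k,q,y}
  k↔{c,e}
  q↔{a,c,e,y}
  y↔{a,c,e,q}

Colouring:
  clique {a,c,e,q,y} ⇒ need ≥ 5
  assign a→R2 c→R0 e→R1 k→R2 q→R3 y→R4 — no edge inside a register ⇒ χ ≤ 5
  χ = 5

Answer: 5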